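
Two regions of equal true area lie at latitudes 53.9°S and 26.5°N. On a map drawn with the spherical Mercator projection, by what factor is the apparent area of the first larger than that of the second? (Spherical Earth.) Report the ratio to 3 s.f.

2.31

Mercator is conformal with k = sec φ, so areal scale = k² = sec²φ.
At 53.9°: sec²(53.9°) = 1/0.5892² = 2.881.
At 26.5°: sec²(26.5°) = 1/0.8949² = 1.249.
Ratio = 2.881/1.249 = cos²(26.5°)/cos²(53.9°) ≈ 2.31.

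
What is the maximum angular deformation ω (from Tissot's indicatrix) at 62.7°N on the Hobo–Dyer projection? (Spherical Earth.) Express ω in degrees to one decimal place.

The Hobo–Dyer projection is cylindrical equal-area with φ₀ = 37.5°. Cylindrical equal-area (φ₀ = 37.5°): h = cos φ / cos 37.5° along meridians, k = cos 37.5° / cos φ along parallels; h·k = 1.
At 62.7°: h = 0.5781, k = 1.730; principal scales a = 1.730, b = 0.5781.
sin(ω/2) = (a − b)/(a + b) = 1.152/2.308 = 0.4990, so ω = 2 arcsin(0.4990) ≈ 59.9°.

59.9°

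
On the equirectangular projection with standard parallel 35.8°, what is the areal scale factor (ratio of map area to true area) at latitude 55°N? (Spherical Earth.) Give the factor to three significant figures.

The equidistant cylindrical projection with φ₀ = 35.8° has h = 1 (meridians true) and k = cos φ₀ / cos φ along parallels.
Areal scale = h·k = 1 × cos φ₀ / cos φ; at 55°, h = 1.000, k = 1.414, so h·k = 1.414.

1.41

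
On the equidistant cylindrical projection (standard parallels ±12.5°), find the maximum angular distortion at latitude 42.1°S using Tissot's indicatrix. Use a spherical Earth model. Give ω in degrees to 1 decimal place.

15.7°

With standard parallel φ₀ = 12.5°, the equirectangular projection gives x = Rλ cos φ₀, y = Rφ, so h = 1 and k = cos 12.5° / cos φ.
At 42.1°: h = 1.000, k = 1.316; principal scales a = 1.316, b = 1.000.
sin(ω/2) = (a − b)/(a + b) = 0.3158/2.316 = 0.1364, so ω = 2 arcsin(0.1364) ≈ 15.7°.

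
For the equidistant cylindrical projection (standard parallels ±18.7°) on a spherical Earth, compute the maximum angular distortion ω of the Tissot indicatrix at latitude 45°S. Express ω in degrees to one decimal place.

16.7°

The equidistant cylindrical projection with φ₀ = 18.7° has h = 1 (meridians true) and k = cos φ₀ / cos φ along parallels.
At 45°: h = 1.000, k = 1.340; principal scales a = 1.340, b = 1.000.
sin(ω/2) = (a − b)/(a + b) = 0.3396/2.340 = 0.1451, so ω = 2 arcsin(0.1451) ≈ 16.7°.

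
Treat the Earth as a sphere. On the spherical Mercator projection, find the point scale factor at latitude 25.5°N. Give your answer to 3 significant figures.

For Mercator, h = k = sec φ (a conformal cylindrical projection has a single point scale, 1/cos φ).
k = 1/cos 25.5° = 1/0.9026 = 1.108.

1.11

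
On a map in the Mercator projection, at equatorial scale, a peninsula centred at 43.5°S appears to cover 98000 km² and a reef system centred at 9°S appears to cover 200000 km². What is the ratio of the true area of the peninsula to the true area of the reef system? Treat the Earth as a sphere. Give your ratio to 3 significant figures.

On Mercator the areal scale is sec²φ, so true area = apparent × cos²φ.
True area of peninsula: 98000 × cos²(43.5°) = 98000 × 0.5262 = 51560 km².
True area of reef system: 200000 × cos²(9°) = 200000 × 0.9755 = 195100 km².
Ratio = 51560 / 195100 ≈ 0.264.

0.264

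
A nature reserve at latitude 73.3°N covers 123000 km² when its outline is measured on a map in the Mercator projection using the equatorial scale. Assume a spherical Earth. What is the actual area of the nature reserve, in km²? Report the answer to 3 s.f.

10200 km²

The Mercator projection is conformal; its linear scale factor is the same in every direction and equals sec φ = 1/cos φ.
Areal scale = k² = sec²φ = 1/cos²(73.3°) = 1/0.2874² = 12.11.
True area = apparent / (areal scale) = 123000 / 12.11 ≈ 10200 km².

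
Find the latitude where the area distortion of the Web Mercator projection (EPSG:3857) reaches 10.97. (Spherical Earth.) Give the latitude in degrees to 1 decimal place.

72.4°

Mercator areal scale is sec²φ.
sec²φ = 10.97  ⇒  cos²φ = 0.09116  ⇒  cos φ = 0.3019.
φ = arccos(0.3019) ≈ 72.4°.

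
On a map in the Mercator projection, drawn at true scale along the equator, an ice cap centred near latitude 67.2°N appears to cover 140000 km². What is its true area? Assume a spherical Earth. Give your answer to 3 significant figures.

21000 km²

The Mercator projection is conformal; its linear scale factor is the same in every direction and equals sec φ = 1/cos φ.
Areal scale = k² = sec²φ = 1/cos²(67.2°) = 1/0.3875² = 6.659.
True area = apparent / (areal scale) = 140000 / 6.659 ≈ 21000 km².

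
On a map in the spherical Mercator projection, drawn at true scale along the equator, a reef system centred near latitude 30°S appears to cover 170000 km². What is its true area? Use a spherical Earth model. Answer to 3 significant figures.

For Mercator, h = k = sec φ (a conformal cylindrical projection has a single point scale, 1/cos φ).
Areal scale = k² = sec²φ = 1/cos²(30°) = 1/0.8660² = 1.333.
True area = apparent / (areal scale) = 170000 / 1.333 ≈ 128000 km².

128000 km²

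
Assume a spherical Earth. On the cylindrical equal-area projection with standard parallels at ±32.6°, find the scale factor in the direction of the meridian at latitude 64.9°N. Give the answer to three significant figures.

0.504

For cylindrical equal-area with standard parallel φ₀, h = cos φ / cos φ₀ and k = cos φ₀ / cos φ, so h·k = 1.
h = cos 64.9° / cos 32.6° = 0.4242/0.8425 = 0.5035.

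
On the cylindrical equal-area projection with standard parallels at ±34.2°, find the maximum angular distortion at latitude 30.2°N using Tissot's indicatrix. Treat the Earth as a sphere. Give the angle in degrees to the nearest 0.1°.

5.0°

A cylindrical equal-area projection with standard parallel φ₀ has meridian scale h = cos φ / cos φ₀ and parallel scale k = cos φ₀ / cos φ (so areas are preserved, h·k = 1).
At 30.2°: h = 1.045, k = 0.9570; principal scales a = 1.045, b = 0.9570.
sin(ω/2) = (a − b)/(a + b) = 0.08801/2.002 = 0.04396, so ω = 2 arcsin(0.04396) ≈ 5.0°.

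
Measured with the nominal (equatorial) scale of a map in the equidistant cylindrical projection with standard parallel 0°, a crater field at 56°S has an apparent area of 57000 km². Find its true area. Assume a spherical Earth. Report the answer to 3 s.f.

Plate carrée maps x = Rλ, y = Rφ. The meridian scale is h = 1 and the parallel scale is k = 1/cos φ = sec φ.
Areal scale = h·k = 1 × sec φ; at 56°, h = 1.000, k = 1.788, so h·k = 1.788.
True area = apparent / (areal scale) = 57000 / 1.788 ≈ 31900 km².

31900 km²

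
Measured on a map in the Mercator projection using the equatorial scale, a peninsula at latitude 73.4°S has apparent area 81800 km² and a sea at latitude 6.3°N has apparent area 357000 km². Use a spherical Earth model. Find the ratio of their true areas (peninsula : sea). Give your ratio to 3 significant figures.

0.0189

Since Mercator area scale is 1/cos²φ, the true area equals the apparent area multiplied by cos²φ.
True area of peninsula: 81800 × cos²(73.4°) = 81800 × 0.08162 = 6676 km².
True area of sea: 357000 × cos²(6.3°) = 357000 × 0.9880 = 352700 km².
Ratio = 6676 / 352700 ≈ 0.0189.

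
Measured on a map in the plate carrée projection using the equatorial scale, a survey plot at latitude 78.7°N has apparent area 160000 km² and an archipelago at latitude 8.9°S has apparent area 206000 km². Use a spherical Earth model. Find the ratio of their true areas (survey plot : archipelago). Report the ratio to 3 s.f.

Plate carrée has h = 1 and k = sec φ, giving areal scale sec φ; true area = (apparent area) · cos φ.
True area of survey plot: 160000 × cos(78.7°) = 160000 × 0.1959 = 31350 km².
True area of archipelago: 206000 × cos(8.9°) = 206000 × 0.9880 = 203500 km².
Ratio = 31350 / 203500 ≈ 0.154.

0.154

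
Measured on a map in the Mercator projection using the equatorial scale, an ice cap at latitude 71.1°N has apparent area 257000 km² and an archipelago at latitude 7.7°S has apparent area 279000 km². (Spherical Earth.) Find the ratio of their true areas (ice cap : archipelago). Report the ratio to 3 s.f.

0.0984

On Mercator the areal scale is sec²φ, so true area = apparent × cos²φ.
True area of ice cap: 257000 × cos²(71.1°) = 257000 × 0.1049 = 26970 km².
True area of archipelago: 279000 × cos²(7.7°) = 279000 × 0.9820 = 274000 km².
Ratio = 26970 / 274000 ≈ 0.0984.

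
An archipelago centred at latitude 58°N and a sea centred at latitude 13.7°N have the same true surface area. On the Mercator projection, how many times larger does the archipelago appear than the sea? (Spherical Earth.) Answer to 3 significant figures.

3.36

Mercator areal scale is sec²φ.
At 58°: sec²(58°) = 1/0.5299² = 3.561.
At 13.7°: sec²(13.7°) = 1/0.9715² = 1.059.
Ratio = 3.561/1.059 = cos²(13.7°)/cos²(58°) ≈ 3.36.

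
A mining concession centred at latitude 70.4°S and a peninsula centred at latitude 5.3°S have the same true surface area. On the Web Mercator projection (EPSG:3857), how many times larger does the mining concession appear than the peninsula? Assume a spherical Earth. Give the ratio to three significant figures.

8.81

Mercator areal scale is sec²φ.
At 70.4°: sec²(70.4°) = 1/0.3355² = 8.887.
At 5.3°: sec²(5.3°) = 1/0.9957² = 1.009.
Ratio = 8.887/1.009 = cos²(5.3°)/cos²(70.4°) ≈ 8.81.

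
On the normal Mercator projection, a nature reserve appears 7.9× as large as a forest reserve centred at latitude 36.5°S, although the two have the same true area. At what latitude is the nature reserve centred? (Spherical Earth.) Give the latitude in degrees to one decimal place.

73.4°

For equal true areas on Mercator, apparent areas scale as sec²φ, so the ratio is cos²φ₂ / cos²φ₁.
cos²φ₂ / cos²φ₁ = 7.9  ⇒  cos φ₁ = cos 36.5° / √7.9 = 0.8039/2.811 = 0.2860.
φ₁ = arccos(0.2860) ≈ 73.4°.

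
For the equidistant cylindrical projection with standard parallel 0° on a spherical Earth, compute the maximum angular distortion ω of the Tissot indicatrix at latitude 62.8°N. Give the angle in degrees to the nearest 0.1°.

For the equirectangular projection with φ₀ = 0 (plate carrée), h = 1 along meridians and k = sec φ along parallels.
At 62.8°: h = 1.000, k = 2.188; principal scales a = 2.188, b = 1.000.
sin(ω/2) = (a − b)/(a + b) = 1.188/3.188 = 0.3726, so ω = 2 arcsin(0.3726) ≈ 43.8°.

43.8°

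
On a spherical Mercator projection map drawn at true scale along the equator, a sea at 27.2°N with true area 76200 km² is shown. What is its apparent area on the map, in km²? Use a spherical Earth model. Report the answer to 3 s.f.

The Mercator projection is conformal; its linear scale factor is the same in every direction and equals sec φ = 1/cos φ.
Areal scale = k² = sec²φ = 1/cos²(27.2°) = 1/0.8894² = 1.264.
Apparent area = 76200 × 1.264 ≈ 96300 km².

96300 km²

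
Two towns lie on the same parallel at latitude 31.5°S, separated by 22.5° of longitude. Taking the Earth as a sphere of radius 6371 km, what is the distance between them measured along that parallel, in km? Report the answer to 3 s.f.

Arc length along a parallel = R cos φ · Δλ (with Δλ in radians).
= 6371 × cos 31.5° × (22.5° × π/180) = 6371 × 0.8526 × 0.3927 ≈ 2130 km.

2130 km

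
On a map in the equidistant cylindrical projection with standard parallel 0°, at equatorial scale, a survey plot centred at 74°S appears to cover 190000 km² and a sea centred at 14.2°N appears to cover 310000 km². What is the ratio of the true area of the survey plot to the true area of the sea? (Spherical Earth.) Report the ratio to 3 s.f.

0.174

On the plate carrée, areal scale = h·k = 1 × sec φ, so true area = apparent × cos φ.
True area of survey plot: 190000 × cos(74°) = 190000 × 0.2756 = 52370 km².
True area of sea: 310000 × cos(14.2°) = 310000 × 0.9694 = 300500 km².
Ratio = 52370 / 300500 ≈ 0.174.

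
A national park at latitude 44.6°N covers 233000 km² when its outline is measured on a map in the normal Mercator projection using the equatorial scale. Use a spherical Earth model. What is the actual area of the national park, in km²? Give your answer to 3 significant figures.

118000 km²

For Mercator, h = k = sec φ (a conformal cylindrical projection has a single point scale, 1/cos φ).
Areal scale = k² = sec²φ = 1/cos²(44.6°) = 1/0.7120² = 1.972.
True area = apparent / (areal scale) = 233000 / 1.972 ≈ 118000 km².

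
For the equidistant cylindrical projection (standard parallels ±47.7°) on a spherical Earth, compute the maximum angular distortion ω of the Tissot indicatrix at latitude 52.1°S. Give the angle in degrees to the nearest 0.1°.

In the equirectangular projection with standard parallel φ₀ = 47.7° (x = Rλ cos φ₀, y = Rφ), meridians are true-scale (h = 1) and the parallel scale is k = cos φ₀ / cos φ.
At 52.1°: h = 1.000, k = 1.096; principal scales a = 1.096, b = 1.000.
sin(ω/2) = (a − b)/(a + b) = 0.09560/2.096 = 0.04562, so ω = 2 arcsin(0.04562) ≈ 5.2°.

5.2°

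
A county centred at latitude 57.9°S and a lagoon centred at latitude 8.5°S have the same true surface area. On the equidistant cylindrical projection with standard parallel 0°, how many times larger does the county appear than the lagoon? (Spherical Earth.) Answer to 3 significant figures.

1.86

For the equirectangular projection with φ₀ = 0 (plate carrée), h = 1 along meridians and k = sec φ along parallels.
Areal scale at 57.9°: h·k = 1.000 × 1.882 = 1.882.
Areal scale at 8.5°: h·k = 1.000 × 1.011 = 1.011.
Ratio = 1.882/1.011 ≈ 1.86.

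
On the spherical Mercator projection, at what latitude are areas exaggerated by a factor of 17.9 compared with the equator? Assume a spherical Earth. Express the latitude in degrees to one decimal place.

Mercator areal scale is sec²φ.
sec²φ = 17.9  ⇒  cos²φ = 0.05587  ⇒  cos φ = 0.2364.
φ = arccos(0.2364) ≈ 76.3°.

76.3°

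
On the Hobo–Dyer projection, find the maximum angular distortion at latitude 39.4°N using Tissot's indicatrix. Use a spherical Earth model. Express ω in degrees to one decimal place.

Hobo–Dyer is a cylindrical equal-area projection with standard parallels at ±37.5°. Cylindrical equal-area (φ₀ = 37.5°): h = cos φ / cos 37.5° along meridians, k = cos 37.5° / cos φ along parallels; h·k = 1.
At 39.4°: h = 0.9740, k = 1.027; principal scales a = 1.027, b = 0.9740.
sin(ω/2) = (a − b)/(a + b) = 0.05267/2.001 = 0.02633, so ω = 2 arcsin(0.02633) ≈ 3.0°.

3.0°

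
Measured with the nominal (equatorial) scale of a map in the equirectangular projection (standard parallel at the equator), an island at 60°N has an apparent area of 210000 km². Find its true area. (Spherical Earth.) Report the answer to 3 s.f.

For the equirectangular projection with φ₀ = 0 (plate carrée), h = 1 along meridians and k = sec φ along parallels.
Areal scale = h·k = 1 × sec φ; at 60°, h = 1.000, k = 2.000, so h·k = 2.000.
True area = apparent / (areal scale) = 210000 / 2.000 ≈ 105000 km².

105000 km²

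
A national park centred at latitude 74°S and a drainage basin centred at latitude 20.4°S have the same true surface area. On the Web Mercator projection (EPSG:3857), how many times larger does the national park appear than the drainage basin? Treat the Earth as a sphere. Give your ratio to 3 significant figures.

11.6

Mercator is conformal with k = sec φ, so areal scale = k² = sec²φ.
At 74°: sec²(74°) = 1/0.2756² = 13.16.
At 20.4°: sec²(20.4°) = 1/0.9373² = 1.138.
Ratio = 13.16/1.138 = cos²(20.4°)/cos²(74°) ≈ 11.6.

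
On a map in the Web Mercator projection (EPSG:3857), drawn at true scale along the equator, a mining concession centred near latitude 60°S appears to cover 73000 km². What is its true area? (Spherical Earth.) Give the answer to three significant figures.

18300 km²

Mercator is conformal, so the point scale is isotropic: h = k = sec φ = 1/cos φ.
Areal scale = k² = sec²φ = 1/cos²(60°) = 1/0.5000² = 4.000.
True area = apparent / (areal scale) = 73000 / 4.000 ≈ 18300 km².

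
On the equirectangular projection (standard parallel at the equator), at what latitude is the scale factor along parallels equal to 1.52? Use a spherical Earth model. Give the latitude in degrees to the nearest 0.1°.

48.9°

Plate carrée: h = 1, k = sec φ along parallels.
sec φ = 1.52  ⇒  cos φ = 0.6579  ⇒  φ ≈ 48.9°.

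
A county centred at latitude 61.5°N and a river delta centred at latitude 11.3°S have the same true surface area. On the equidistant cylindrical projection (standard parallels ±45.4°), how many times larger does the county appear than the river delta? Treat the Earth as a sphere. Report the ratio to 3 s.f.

2.06

The equidistant cylindrical projection with φ₀ = 45.4° has h = 1 (meridians true) and k = cos φ₀ / cos φ along parallels.
Areal scale at 61.5°: h·k = 1.000 × 1.472 = 1.472.
Areal scale at 11.3°: h·k = 1.000 × 0.7160 = 0.7160.
Ratio = 1.472/0.7160 ≈ 2.06.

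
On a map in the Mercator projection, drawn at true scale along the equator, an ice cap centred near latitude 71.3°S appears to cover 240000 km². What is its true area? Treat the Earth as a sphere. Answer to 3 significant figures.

Mercator is conformal, so the point scale is isotropic: h = k = sec φ = 1/cos φ.
Areal scale = k² = sec²φ = 1/cos²(71.3°) = 1/0.3206² = 9.728.
True area = apparent / (areal scale) = 240000 / 9.728 ≈ 24700 km².

24700 km²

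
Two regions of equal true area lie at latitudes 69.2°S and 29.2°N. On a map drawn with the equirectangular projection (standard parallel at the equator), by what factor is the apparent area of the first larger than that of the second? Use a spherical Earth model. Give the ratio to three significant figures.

2.46

Plate carrée maps x = Rλ, y = Rφ. The meridian scale is h = 1 and the parallel scale is k = 1/cos φ = sec φ.
Areal scale at 69.2°: h·k = 1.000 × 2.816 = 2.816.
Areal scale at 29.2°: h·k = 1.000 × 1.146 = 1.146.
Ratio = 2.816/1.146 ≈ 2.46.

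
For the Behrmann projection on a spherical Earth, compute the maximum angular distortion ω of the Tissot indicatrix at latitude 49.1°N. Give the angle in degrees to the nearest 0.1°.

The Behrmann projection is cylindrical equal-area with φ₀ = 30°. Cylindrical equal-area (φ₀ = 30°): h = cos φ / cos 30° along meridians, k = cos 30° / cos φ along parallels; h·k = 1.
At 49.1°: h = 0.7560, k = 1.323; principal scales a = 1.323, b = 0.7560.
sin(ω/2) = (a − b)/(a + b) = 0.5667/2.079 = 0.2726, so ω = 2 arcsin(0.2726) ≈ 31.6°.

31.6°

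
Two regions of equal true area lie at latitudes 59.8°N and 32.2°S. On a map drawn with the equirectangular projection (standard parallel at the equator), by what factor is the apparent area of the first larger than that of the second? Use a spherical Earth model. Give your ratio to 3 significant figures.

For the equirectangular projection with φ₀ = 0 (plate carrée), h = 1 along meridians and k = sec φ along parallels.
Areal scale at 59.8°: h·k = 1.000 × 1.988 = 1.988.
Areal scale at 32.2°: h·k = 1.000 × 1.182 = 1.182.
Ratio = 1.988/1.182 ≈ 1.68.

1.68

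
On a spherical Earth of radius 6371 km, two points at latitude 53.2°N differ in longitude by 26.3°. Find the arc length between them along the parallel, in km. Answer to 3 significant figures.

Arc length along a parallel = R cos φ · Δλ (with Δλ in radians).
= 6371 × cos 53.2° × (26.3° × π/180) = 6371 × 0.5990 × 0.4590 ≈ 1750 km.

1750 km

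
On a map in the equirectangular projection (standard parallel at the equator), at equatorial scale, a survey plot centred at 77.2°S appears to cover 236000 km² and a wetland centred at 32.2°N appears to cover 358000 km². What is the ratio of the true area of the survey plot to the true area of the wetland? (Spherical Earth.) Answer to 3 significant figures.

On the plate carrée, areal scale = h·k = 1 × sec φ, so true area = apparent × cos φ.
True area of survey plot: 236000 × cos(77.2°) = 236000 × 0.2215 = 52290 km².
True area of wetland: 358000 × cos(32.2°) = 358000 × 0.8462 = 302900 km².
Ratio = 52290 / 302900 ≈ 0.173.

0.173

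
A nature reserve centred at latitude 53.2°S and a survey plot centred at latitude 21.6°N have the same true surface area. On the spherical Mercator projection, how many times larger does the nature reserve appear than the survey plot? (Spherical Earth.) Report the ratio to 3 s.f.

Mercator areal scale is sec²φ.
At 53.2°: sec²(53.2°) = 1/0.5990² = 2.787.
At 21.6°: sec²(21.6°) = 1/0.9298² = 1.157.
Ratio = 2.787/1.157 = cos²(21.6°)/cos²(53.2°) ≈ 2.41.

2.41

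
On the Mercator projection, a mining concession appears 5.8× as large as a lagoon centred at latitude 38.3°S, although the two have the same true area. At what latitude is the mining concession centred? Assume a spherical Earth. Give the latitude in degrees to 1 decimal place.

Mercator areal scale is sec²φ, so apparent-area ratio = sec²φ₁ / sec²φ₂ = cos²φ₂ / cos²φ₁.
cos²φ₂ / cos²φ₁ = 5.8  ⇒  cos φ₁ = cos 38.3° / √5.8 = 0.7848/2.408 = 0.3259.
φ₁ = arccos(0.3259) ≈ 71.0°.

71.0°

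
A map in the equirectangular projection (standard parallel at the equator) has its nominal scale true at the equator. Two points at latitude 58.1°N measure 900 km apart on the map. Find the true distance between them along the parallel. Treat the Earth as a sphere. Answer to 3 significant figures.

476 km

In the plate carrée (x = Rλ, y = Rφ), meridians are true-scale (h = 1) and parallels are stretched by k = sec φ.
Along the parallel at 58.1°, map distances are exaggerated by k = sec 58.1° = 1.892.
True distance = 900 / 1.892 = 900 × cos 58.1° ≈ 476 km.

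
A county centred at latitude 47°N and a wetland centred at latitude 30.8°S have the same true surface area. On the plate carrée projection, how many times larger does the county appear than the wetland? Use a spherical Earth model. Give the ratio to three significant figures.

In the plate carrée (x = Rλ, y = Rφ), meridians are true-scale (h = 1) and parallels are stretched by k = sec φ.
Areal scale at 47°: h·k = 1.000 × 1.466 = 1.466.
Areal scale at 30.8°: h·k = 1.000 × 1.164 = 1.164.
Ratio = 1.466/1.164 ≈ 1.26.

1.26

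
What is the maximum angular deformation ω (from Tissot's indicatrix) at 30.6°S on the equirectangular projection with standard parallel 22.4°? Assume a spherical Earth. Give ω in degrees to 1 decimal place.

4.1°

The equidistant cylindrical projection with φ₀ = 22.4° has h = 1 (meridians true) and k = cos φ₀ / cos φ along parallels.
At 30.6°: h = 1.000, k = 1.074; principal scales a = 1.074, b = 1.000.
sin(ω/2) = (a − b)/(a + b) = 0.07413/2.074 = 0.03574, so ω = 2 arcsin(0.03574) ≈ 4.1°.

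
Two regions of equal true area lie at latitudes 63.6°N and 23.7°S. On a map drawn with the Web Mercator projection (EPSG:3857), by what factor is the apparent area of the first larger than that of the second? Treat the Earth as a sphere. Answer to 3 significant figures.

4.24

Mercator areal scale is sec²φ.
At 63.6°: sec²(63.6°) = 1/0.4446² = 5.058.
At 23.7°: sec²(23.7°) = 1/0.9157² = 1.193.
Ratio = 5.058/1.193 = cos²(23.7°)/cos²(63.6°) ≈ 4.24.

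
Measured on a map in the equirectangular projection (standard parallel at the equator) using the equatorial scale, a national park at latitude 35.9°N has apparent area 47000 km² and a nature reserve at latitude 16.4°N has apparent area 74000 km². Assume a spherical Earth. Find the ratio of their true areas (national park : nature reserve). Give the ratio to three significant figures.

0.536

On the plate carrée, areal scale = h·k = 1 × sec φ, so true area = apparent × cos φ.
True area of national park: 47000 × cos(35.9°) = 47000 × 0.8100 = 38070 km².
True area of nature reserve: 74000 × cos(16.4°) = 74000 × 0.9593 = 70990 km².
Ratio = 38070 / 70990 ≈ 0.536.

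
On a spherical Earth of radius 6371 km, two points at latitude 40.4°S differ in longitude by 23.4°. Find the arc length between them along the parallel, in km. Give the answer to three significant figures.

1980 km

Arc length along a parallel = R cos φ · Δλ (with Δλ in radians).
= 6371 × cos 40.4° × (23.4° × π/180) = 6371 × 0.7615 × 0.4084 ≈ 1980 km.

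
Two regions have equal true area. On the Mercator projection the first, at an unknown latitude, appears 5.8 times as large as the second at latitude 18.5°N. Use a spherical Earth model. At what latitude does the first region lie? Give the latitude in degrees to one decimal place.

On Mercator, (apparent₁)/(apparent₂) = sec²φ₁ / sec²φ₂ when true areas are equal.
cos²φ₂ / cos²φ₁ = 5.8  ⇒  cos φ₁ = cos 18.5° / √5.8 = 0.9483/2.408 = 0.3938.
φ₁ = arccos(0.3938) ≈ 66.8°.

66.8°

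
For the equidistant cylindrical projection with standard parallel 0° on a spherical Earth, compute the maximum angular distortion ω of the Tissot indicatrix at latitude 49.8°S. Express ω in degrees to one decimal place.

24.9°

For the equirectangular projection with φ₀ = 0 (plate carrée), h = 1 along meridians and k = sec φ along parallels.
At 49.8°: h = 1.000, k = 1.549; principal scales a = 1.549, b = 1.000.
sin(ω/2) = (a − b)/(a + b) = 0.5493/2.549 = 0.2155, so ω = 2 arcsin(0.2155) ≈ 24.9°.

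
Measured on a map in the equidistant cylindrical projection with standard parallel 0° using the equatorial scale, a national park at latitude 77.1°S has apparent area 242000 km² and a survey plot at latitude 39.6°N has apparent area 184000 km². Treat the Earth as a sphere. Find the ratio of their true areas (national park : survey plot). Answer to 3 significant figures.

On the plate carrée, areal scale = h·k = 1 × sec φ, so true area = apparent × cos φ.
True area of national park: 242000 × cos(77.1°) = 242000 × 0.2233 = 54030 km².
True area of survey plot: 184000 × cos(39.6°) = 184000 × 0.7705 = 141800 km².
Ratio = 54030 / 141800 ≈ 0.381.

0.381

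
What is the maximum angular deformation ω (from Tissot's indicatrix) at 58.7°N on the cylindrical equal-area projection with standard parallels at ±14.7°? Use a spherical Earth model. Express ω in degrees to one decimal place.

67.0°

Cylindrical equal-area (φ₀ = 14.7°): h = cos φ / cos 14.7° along meridians, k = cos 14.7° / cos φ along parallels; h·k = 1.
At 58.7°: h = 0.5371, k = 1.862; principal scales a = 1.862, b = 0.5371.
sin(ω/2) = (a − b)/(a + b) = 1.325/2.399 = 0.5522, so ω = 2 arcsin(0.5522) ≈ 67.0°.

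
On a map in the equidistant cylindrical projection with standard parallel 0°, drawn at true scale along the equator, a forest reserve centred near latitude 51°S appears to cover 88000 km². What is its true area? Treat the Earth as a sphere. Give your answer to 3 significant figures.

In the plate carrée (x = Rλ, y = Rφ), meridians are true-scale (h = 1) and parallels are stretched by k = sec φ.
Areal scale = h·k = 1 × sec φ; at 51°, h = 1.000, k = 1.589, so h·k = 1.589.
True area = apparent / (areal scale) = 88000 / 1.589 ≈ 55400 km².

55400 km²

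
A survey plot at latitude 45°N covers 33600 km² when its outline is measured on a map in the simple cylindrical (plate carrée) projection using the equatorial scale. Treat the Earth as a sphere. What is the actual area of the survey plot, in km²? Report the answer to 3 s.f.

23800 km²

In the plate carrée (x = Rλ, y = Rφ), meridians are true-scale (h = 1) and parallels are stretched by k = sec φ.
Areal scale = h·k = 1 × sec φ; at 45°, h = 1.000, k = 1.414, so h·k = 1.414.
True area = apparent / (areal scale) = 33600 / 1.414 ≈ 23800 km².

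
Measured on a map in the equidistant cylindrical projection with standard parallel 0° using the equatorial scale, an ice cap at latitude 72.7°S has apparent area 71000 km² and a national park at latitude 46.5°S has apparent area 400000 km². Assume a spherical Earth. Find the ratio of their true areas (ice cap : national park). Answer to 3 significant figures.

Plate carrée has h = 1 and k = sec φ, giving areal scale sec φ; true area = (apparent area) · cos φ.
True area of ice cap: 71000 × cos(72.7°) = 71000 × 0.2974 = 21110 km².
True area of national park: 400000 × cos(46.5°) = 400000 × 0.6884 = 275300 km².
Ratio = 21110 / 275300 ≈ 0.0767.

0.0767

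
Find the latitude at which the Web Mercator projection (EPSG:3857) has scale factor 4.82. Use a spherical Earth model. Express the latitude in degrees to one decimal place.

78.0°

Mercator scale is k = sec φ = 1/cos φ.
1/cos φ = 4.82  ⇒  cos φ = 0.2075  ⇒  φ = arccos(0.2075) ≈ 78.0°.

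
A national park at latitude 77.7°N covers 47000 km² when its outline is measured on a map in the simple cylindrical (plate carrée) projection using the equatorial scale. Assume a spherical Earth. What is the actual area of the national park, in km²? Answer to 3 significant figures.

Plate carrée maps x = Rλ, y = Rφ. The meridian scale is h = 1 and the parallel scale is k = 1/cos φ = sec φ.
Areal scale = h·k = 1 × sec φ; at 77.7°, h = 1.000, k = 4.694, so h·k = 4.694.
True area = apparent / (areal scale) = 47000 / 4.694 ≈ 10000 km².

10000 km²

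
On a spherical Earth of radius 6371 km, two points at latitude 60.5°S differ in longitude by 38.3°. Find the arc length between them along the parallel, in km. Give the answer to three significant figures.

2100 km

Arc length along a parallel = R cos φ · Δλ (with Δλ in radians).
= 6371 × cos 60.5° × (38.3° × π/180) = 6371 × 0.4924 × 0.6685 ≈ 2100 km.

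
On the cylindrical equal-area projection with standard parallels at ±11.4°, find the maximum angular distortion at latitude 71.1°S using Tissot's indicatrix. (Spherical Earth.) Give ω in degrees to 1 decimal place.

106.9°

For cylindrical equal-area with standard parallel φ₀, h = cos φ / cos φ₀ and k = cos φ₀ / cos φ, so h·k = 1.
At 71.1°: h = 0.3304, k = 3.026; principal scales a = 3.026, b = 0.3304.
sin(ω/2) = (a − b)/(a + b) = 2.696/3.357 = 0.8031, so ω = 2 arcsin(0.8031) ≈ 106.9°.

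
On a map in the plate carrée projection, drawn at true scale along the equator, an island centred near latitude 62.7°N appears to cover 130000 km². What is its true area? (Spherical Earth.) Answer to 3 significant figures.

59600 km²

For the equirectangular projection with φ₀ = 0 (plate carrée), h = 1 along meridians and k = sec φ along parallels.
Areal scale = h·k = 1 × sec φ; at 62.7°, h = 1.000, k = 2.180, so h·k = 2.180.
True area = apparent / (areal scale) = 130000 / 2.180 ≈ 59600 km².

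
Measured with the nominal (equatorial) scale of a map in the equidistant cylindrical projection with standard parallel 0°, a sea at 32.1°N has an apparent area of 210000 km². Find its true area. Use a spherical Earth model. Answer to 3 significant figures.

For the equirectangular projection with φ₀ = 0 (plate carrée), h = 1 along meridians and k = sec φ along parallels.
Areal scale = h·k = 1 × sec φ; at 32.1°, h = 1.000, k = 1.180, so h·k = 1.180.
True area = apparent / (areal scale) = 210000 / 1.180 ≈ 178000 km².

178000 km²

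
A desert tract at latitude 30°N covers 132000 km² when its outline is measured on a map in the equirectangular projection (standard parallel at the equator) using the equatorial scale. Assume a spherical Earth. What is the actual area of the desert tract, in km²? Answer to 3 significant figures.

For the equirectangular projection with φ₀ = 0 (plate carrée), h = 1 along meridians and k = sec φ along parallels.
Areal scale = h·k = 1 × sec φ; at 30°, h = 1.000, k = 1.155, so h·k = 1.155.
True area = apparent / (areal scale) = 132000 / 1.155 ≈ 114000 km².

114000 km²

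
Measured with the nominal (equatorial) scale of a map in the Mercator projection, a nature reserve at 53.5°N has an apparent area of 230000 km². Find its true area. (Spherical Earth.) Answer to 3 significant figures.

81400 km²

The Mercator projection is conformal; its linear scale factor is the same in every direction and equals sec φ = 1/cos φ.
Areal scale = k² = sec²φ = 1/cos²(53.5°) = 1/0.5948² = 2.826.
True area = apparent / (areal scale) = 230000 / 2.826 ≈ 81400 km².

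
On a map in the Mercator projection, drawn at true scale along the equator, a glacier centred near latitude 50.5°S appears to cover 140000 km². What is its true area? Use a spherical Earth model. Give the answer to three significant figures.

For Mercator, h = k = sec φ (a conformal cylindrical projection has a single point scale, 1/cos φ).
Areal scale = k² = sec²φ = 1/cos²(50.5°) = 1/0.6361² = 2.472.
True area = apparent / (areal scale) = 140000 / 2.472 ≈ 56600 km².

56600 km²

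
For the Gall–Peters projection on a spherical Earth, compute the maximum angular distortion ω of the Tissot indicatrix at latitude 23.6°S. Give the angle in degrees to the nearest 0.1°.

29.4°

The Gall–Peters projection is cylindrical equal-area with φ₀ = 45°. For cylindrical equal-area with standard parallel φ₀, h = cos φ / cos φ₀ and k = cos φ₀ / cos φ, so h·k = 1.
At 23.6°: h = 1.296, k = 0.7716; principal scales a = 1.296, b = 0.7716.
sin(ω/2) = (a − b)/(a + b) = 0.5243/2.068 = 0.2536, so ω = 2 arcsin(0.2536) ≈ 29.4°.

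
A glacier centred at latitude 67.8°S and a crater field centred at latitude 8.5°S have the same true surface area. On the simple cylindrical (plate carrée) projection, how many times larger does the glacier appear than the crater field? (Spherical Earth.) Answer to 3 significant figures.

2.62

Plate carrée maps x = Rλ, y = Rφ. The meridian scale is h = 1 and the parallel scale is k = 1/cos φ = sec φ.
Areal scale at 67.8°: h·k = 1.000 × 2.647 = 2.647.
Areal scale at 8.5°: h·k = 1.000 × 1.011 = 1.011.
Ratio = 2.647/1.011 ≈ 2.62.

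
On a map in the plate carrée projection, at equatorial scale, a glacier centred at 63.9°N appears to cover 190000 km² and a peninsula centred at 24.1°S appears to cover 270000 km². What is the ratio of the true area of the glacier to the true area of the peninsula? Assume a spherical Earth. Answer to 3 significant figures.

0.339

On the plate carrée, areal scale = h·k = 1 × sec φ, so true area = apparent × cos φ.
True area of glacier: 190000 × cos(63.9°) = 190000 × 0.4399 = 83590 km².
True area of peninsula: 270000 × cos(24.1°) = 270000 × 0.9128 = 246500 km².
Ratio = 83590 / 246500 ≈ 0.339.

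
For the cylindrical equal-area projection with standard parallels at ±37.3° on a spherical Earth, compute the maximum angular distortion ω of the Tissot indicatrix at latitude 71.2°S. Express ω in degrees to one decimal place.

A cylindrical equal-area projection with standard parallel φ₀ has meridian scale h = cos φ / cos φ₀ and parallel scale k = cos φ₀ / cos φ (so areas are preserved, h·k = 1).
At 71.2°: h = 0.4051, k = 2.468; principal scales a = 2.468, b = 0.4051.
sin(ω/2) = (a − b)/(a + b) = 2.063/2.874 = 0.7180, so ω = 2 arcsin(0.7180) ≈ 91.8°.

91.8°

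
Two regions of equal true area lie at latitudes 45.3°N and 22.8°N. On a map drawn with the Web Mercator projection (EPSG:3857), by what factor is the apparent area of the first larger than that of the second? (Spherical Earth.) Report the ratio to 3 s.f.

Mercator is conformal with k = sec φ, so areal scale = k² = sec²φ.
At 45.3°: sec²(45.3°) = 1/0.7034² = 2.021.
At 22.8°: sec²(22.8°) = 1/0.9219² = 1.177.
Ratio = 2.021/1.177 = cos²(22.8°)/cos²(45.3°) ≈ 1.72.

1.72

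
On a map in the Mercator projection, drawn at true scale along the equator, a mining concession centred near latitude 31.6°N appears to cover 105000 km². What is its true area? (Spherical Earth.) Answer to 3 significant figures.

76200 km²

The Mercator projection is conformal; its linear scale factor is the same in every direction and equals sec φ = 1/cos φ.
Areal scale = k² = sec²φ = 1/cos²(31.6°) = 1/0.8517² = 1.378.
True area = apparent / (areal scale) = 105000 / 1.378 ≈ 76200 km².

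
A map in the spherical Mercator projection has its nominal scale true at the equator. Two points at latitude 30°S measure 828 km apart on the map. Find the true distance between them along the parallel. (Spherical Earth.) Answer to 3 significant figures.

For Mercator, h = k = sec φ (a conformal cylindrical projection has a single point scale, 1/cos φ).
Along the parallel at 30°, map distances are exaggerated by k = sec 30° = 1.155.
True distance = 828 / 1.155 = 828 × cos 30° ≈ 717 km.

717 km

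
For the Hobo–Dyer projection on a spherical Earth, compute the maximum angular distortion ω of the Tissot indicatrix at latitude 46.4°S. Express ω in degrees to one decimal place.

16.0°

Hobo–Dyer is a cylindrical equal-area projection with standard parallels at ±37.5°. For cylindrical equal-area with standard parallel φ₀, h = cos φ / cos φ₀ and k = cos φ₀ / cos φ, so h·k = 1.
At 46.4°: h = 0.8692, k = 1.150; principal scales a = 1.150, b = 0.8692.
sin(ω/2) = (a − b)/(a + b) = 0.2812/2.020 = 0.1392, so ω = 2 arcsin(0.1392) ≈ 16.0°.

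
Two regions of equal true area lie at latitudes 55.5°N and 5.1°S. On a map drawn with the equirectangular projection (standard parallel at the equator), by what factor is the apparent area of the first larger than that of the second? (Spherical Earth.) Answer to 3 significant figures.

1.76

For the equirectangular projection with φ₀ = 0 (plate carrée), h = 1 along meridians and k = sec φ along parallels.
Areal scale at 55.5°: h·k = 1.000 × 1.766 = 1.766.
Areal scale at 5.1°: h·k = 1.000 × 1.004 = 1.004.
Ratio = 1.766/1.004 ≈ 1.76.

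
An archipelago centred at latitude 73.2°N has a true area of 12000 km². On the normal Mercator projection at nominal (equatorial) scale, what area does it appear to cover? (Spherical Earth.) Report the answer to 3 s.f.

144000 km²

For Mercator, h = k = sec φ (a conformal cylindrical projection has a single point scale, 1/cos φ).
Areal scale = k² = sec²φ = 1/cos²(73.2°) = 1/0.2890² = 11.97.
Apparent area = 12000 × 11.97 ≈ 144000 km².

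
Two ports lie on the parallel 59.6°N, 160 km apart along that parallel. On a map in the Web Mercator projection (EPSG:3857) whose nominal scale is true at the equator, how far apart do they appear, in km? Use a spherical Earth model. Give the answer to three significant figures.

Mercator is conformal, so the point scale is isotropic: h = k = sec φ = 1/cos φ.
Along the parallel, k = sec 59.6° = 1/0.5060 = 1.976.
Map distance = 160 × 1.976 ≈ 316 km.

316 km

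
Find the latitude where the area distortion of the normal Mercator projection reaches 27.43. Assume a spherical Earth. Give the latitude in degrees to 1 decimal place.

Mercator areal scale is sec²φ.
sec²φ = 27.43  ⇒  cos²φ = 0.03646  ⇒  cos φ = 0.1909.
φ = arccos(0.1909) ≈ 79.0°.

79.0°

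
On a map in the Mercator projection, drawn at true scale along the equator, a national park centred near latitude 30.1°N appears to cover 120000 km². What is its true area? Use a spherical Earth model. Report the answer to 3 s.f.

The Mercator projection is conformal; its linear scale factor is the same in every direction and equals sec φ = 1/cos φ.
Areal scale = k² = sec²φ = 1/cos²(30.1°) = 1/0.8652² = 1.336.
True area = apparent / (areal scale) = 120000 / 1.336 ≈ 89800 km².

89800 km²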